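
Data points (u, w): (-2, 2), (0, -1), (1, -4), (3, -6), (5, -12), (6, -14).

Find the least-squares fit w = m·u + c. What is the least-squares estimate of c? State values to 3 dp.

c = -1.477

XᵀX·[m, c]ᵀ = Xᵀw reads: 75·m + 13·c = -170;  13·m + 6·c = -35.
(Σu·u = 75, Σu = 13, Σ1 = 6, Σu·w = -170, Σw = -35.)
Determinant 75·6 − 13² = 281.
m = ((-170)·6 − 13·(-35))/281 = -565/281; c = (75·(-35) − 13·(-170))/281 = -415/281.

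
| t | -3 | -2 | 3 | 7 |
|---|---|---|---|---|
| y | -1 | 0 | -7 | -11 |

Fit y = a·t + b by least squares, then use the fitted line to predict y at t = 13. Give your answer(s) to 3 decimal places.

ŷ = -17.680

Sums needed: Σt·t = 71, Σt = 5, Σ1 = 4.
Right-hand side: Σt·y = -95, Σy = -19.
Eliminating b: 4·(row 1) − 5·(row 2) gives 259·a = 4·(-95) − 5·(-19) = -285, so a = -285/259.
Then b = ((-19) − 5·(-285/259))/4 = -874/259.
At t = 13: ŷ = (-285/259)·(13) + (-874/259)·(1) = -4579/259.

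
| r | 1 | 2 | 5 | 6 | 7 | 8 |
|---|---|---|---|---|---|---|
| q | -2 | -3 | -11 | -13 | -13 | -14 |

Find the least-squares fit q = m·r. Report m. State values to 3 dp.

m = -1.922

Entries of XᵀX: Σr·r = 179.
Moment sums: Σr·q = -344.
So XᵀX·[m]ᵀ = Xᵀq: [[179]]·[m]ᵀ = [-344]ᵀ.
m = (-344)/179 = -1.92179.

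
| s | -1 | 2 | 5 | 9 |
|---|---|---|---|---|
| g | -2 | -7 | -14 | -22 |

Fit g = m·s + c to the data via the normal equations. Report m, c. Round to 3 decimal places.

Normal-equation sums: Σs·s = 111, Σs = 15, Σ1 = 4.
Right-hand side: Σs·g = -280, Σg = -45.
AᵀA·[m, c]ᵀ = Aᵀg becomes [[111, 15]; [15, 4]]·[m, c]ᵀ = [-280, -45]ᵀ.
det = 111·4 − 15² = 219.
m = ((-280)·4 − 15·(-45))/219 = -445/219; c = (111·(-45) − 15·(-280))/219 = -265/73.

m = -2.032, c = -3.630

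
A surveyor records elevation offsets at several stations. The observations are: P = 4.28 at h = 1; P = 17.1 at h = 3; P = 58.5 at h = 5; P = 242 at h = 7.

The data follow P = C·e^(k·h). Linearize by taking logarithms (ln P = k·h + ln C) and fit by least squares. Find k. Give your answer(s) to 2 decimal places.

k = 0.67

Let Y = ln P. Fitting Y = k·h + ln C by least squares:
Σh = 16.0000, Σ(h)² = 84.0000, Σln P = 13.8510, Σh·ln P = 68.7389.
Normal system: [[84.0000, 16.0000]; [16.0000, 4]]·[k, ln C]ᵀ = [68.7389, 13.8510]ᵀ.
Δ = 84.0000·4 − (16.0000)² = 80.0000; k = (68.7389·4 − 16.0000·13.8510)/80.0000 = 0.66675, ln C = (84.0000·13.8510 − 16.0000·68.7389)/80.0000 = 0.79577.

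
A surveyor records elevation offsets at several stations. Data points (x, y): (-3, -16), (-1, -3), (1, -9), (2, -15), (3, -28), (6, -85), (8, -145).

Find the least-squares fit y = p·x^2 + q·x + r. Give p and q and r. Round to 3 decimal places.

Forming AᵀA = [[5572, 736, 124]; [736, 124, 16]; [124, 16, 7]] and Aᵀy = [-12808, -1742, -301]ᵀ gives AᵀA·[p, q, r]ᵀ = Aᵀy.
Solving the 3×3 system (Gaussian elimination) gives p = -8585/4389, q = -4621/2394, r = -51857/13167.

p = -1.956, q = -1.930, r = -3.938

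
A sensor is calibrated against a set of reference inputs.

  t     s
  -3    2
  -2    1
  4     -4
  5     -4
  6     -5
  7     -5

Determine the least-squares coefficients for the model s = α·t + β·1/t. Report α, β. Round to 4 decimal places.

Entries of AᵀA: Σt·t = 139, Σt·1/t = 6, Σ1/t·1/t = 90281/176400.
Right-hand side: Σt·s = -109, Σ1/t·s = -158/35.
Eliminating β: (90281/176400)·(row 1) − 6·(row 2) gives (6198659/176400)·α = (90281/176400)·(-109) − 6·(-158/35) = -5062709/176400, so α = -5062709/6198659.
Then β = ((-158/35) − 6·(-5062709/6198659))/(90281/176400) = 4677120/6198659.

α = -0.8167, β = 0.7545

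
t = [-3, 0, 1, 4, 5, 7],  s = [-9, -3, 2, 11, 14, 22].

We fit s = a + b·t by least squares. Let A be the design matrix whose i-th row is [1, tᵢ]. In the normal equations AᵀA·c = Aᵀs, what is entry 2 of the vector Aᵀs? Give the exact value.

297

Entry 2 ↔ basis t, so (Aᵀs)_{2} = Σᵢ (t)·sᵢ = (-3)·(-9) + (0)·(-3) + (1)·(2) + (4)·(11) + (5)·(14) + (7)·(22) = 297.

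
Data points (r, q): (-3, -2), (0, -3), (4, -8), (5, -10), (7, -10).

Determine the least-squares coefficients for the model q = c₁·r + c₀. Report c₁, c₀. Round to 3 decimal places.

With design matrix M, MᵀM = [[99, 13]; [13, 5]] and Mᵀq = [-146, -33]ᵀ.
Eliminating c₀: 5·(row 1) − 13·(row 2) gives 326·c₁ = 5·(-146) − 13·(-33) = -301, so c₁ = -301/326.
Then c₀ = ((-33) − 13·(-301/326))/5 = -1369/326.

c₁ = -0.923, c₀ = -4.199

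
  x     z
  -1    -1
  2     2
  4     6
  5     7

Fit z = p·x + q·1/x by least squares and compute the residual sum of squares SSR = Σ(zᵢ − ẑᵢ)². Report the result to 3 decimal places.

SSR = 0.516

Sums needed: Σx·x = 46, Σx·1/x = 4, Σ1/x·1/x = 541/400.
And Σx·z = 64, Σ1/x·z = 49/10.
Determinant 46·(541/400) − 4² = 9243/200.
p = (64·(541/400) − 4·(49/10))/(9243/200) = 1488/1027; q = (46·(49/10) − 4·64)/(9243/200) = -680/1027.
Residuals: -219/1027, -582/1027, 380/1027, -115/1027; SSR = 530/1027.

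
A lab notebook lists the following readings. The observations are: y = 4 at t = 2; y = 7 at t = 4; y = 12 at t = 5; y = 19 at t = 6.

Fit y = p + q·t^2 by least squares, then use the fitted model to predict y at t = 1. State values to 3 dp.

ŷ = 1.393

The normal system XᵀX·[p, q]ᵀ = Xᵀy is [[4, 81]; [81, 2193]]·[p, q]ᵀ = [42, 1112]ᵀ.
Δ = 4·2193 − 81² = 2211.
p = (42·2193 − 81·1112)/2211 = 678/737; q = (4·1112 − 81·42)/2211 = 1046/2211.
At t = 1: ŷ = (678/737)·(1) + (1046/2211)·(1) = 280/201.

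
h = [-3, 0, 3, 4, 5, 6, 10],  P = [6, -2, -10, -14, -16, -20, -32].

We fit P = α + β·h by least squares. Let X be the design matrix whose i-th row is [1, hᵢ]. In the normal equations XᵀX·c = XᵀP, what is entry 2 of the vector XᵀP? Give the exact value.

Entry 2 ↔ basis h, so (XᵀP)_{2} = Σᵢ (h)·Pᵢ = (-3)·(6) + (0)·(-2) + (3)·(-10) + (4)·(-14) + (5)·(-16) + (6)·(-20) + (10)·(-32) = -624.

-624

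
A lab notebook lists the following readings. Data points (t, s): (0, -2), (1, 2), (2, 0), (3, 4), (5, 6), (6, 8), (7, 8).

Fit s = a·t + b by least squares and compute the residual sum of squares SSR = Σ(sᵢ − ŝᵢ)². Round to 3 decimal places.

Entries of XᵀX: Σt·t = 124, Σt = 24, Σ1 = 7.
For Xᵀs: Σt·s = 148, Σs = 26.
XᵀX·[a, b]ᵀ = Xᵀs becomes [[124, 24]; [24, 7]]·[a, b]ᵀ = [148, 26]ᵀ.
det = 124·7 − 24² = 292.
a = (148·7 − 24·26)/292 = 103/73; b = (124·26 − 24·148)/292 = -82/73.
Residuals: -64/73, 125/73, -124/73, 65/73, 5/73, 48/73, -55/73; SSR = 612/73.

SSR = 8.384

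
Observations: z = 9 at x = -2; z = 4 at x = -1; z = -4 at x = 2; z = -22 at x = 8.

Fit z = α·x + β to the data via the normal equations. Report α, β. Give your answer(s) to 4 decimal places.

AᵀA·[α, β]ᵀ = Aᵀz reads: 73·α + 7·β = -206;  7·α + 4·β = -13.
Δ = 73·4 − 7² = 243.
α = ((-206)·4 − 7·(-13))/243 = -733/243; β = (73·(-13) − 7·(-206))/243 = 493/243.

α = -3.0165, β = 2.0288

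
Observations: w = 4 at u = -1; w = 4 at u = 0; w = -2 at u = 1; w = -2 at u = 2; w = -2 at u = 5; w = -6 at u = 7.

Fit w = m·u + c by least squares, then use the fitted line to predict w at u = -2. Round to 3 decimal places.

Sums needed: Σu·u = 80, Σu = 14, Σ1 = 6.
For Mᵀw: Σu·w = -62, Σw = -4.
So MᵀM·[m, c]ᵀ = Mᵀw: [[80, 14]; [14, 6]]·[m, c]ᵀ = [-62, -4]ᵀ.
Determinant 80·6 − 14² = 284.
m = ((-62)·6 − 14·(-4))/284 = -79/71; c = (80·(-4) − 14·(-62))/284 = 137/71.
At u = -2: ŵ = (-79/71)·(-2) + (137/71)·(1) = 295/71.

ŵ = 4.155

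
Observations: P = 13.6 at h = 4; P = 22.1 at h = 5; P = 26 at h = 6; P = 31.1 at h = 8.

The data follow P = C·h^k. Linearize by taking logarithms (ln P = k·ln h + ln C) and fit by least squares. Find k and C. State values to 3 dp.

k = 1.150, C = 3.084

Let Y = ln P. Fitting Y = k·ln h + ln C by least squares:
Σln h = 6.8669, Σ(ln h)² = 12.0466, Σln P = 12.4010, Σln h·ln P = 21.5857.
Equations: 12.0466·k + 6.8669·ln C = 21.5857;  6.8669·k + 4·ln C = 12.4010.
Slope k = (n·Σln h·ln P − Σln h·Σln P)/(n·Σ(ln h)² − (Σln h)²) = (4·21.5857 − 6.8669·12.4010)/1.0316 = 1.14986; ln C = (Σln P − k·Σln h)/n = 1.12623, so C = exp(1.12623) = 3.08401.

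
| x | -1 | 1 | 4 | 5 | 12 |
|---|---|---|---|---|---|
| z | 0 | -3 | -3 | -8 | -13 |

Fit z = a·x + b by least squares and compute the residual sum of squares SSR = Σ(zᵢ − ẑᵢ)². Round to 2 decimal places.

From the data, Σx·x = 187, Σx = 21, Σ1 = 5.
And Σx·z = -211, Σz = -27.
Normal equations: [[187, 21]; [21, 5]]·[a, b]ᵀ = [-211, -27]ᵀ.
Determinant 187·5 − 21² = 494.
a = ((-211)·5 − 21·(-27))/494 = -244/247; b = (187·(-27) − 21·(-211))/494 = -309/247.
Residuals: 5/19, -188/247, 544/247, -447/247, 2/19; SSR = 2170/247.

SSR = 8.79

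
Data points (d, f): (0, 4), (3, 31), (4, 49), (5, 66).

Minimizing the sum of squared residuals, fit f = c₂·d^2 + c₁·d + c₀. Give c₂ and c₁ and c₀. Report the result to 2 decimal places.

c₂ = 1.60, c₁ = 4.54, c₀ = 3.91

Compute the Gram sums: Σd^2·d^2 = 962, Σd^2·d = 216, Σd^2 = 50, Σd·d = 50, Σd = 12, Σ1 = 4.
For Mᵀf: Σd^2·f = 2713, Σd·f = 619, Σf = 150.
Inverting the 3×3 Gram matrix, [c₂, c₁, c₀]ᵀ = [289/181, 1645/362, 1415/362]ᵀ.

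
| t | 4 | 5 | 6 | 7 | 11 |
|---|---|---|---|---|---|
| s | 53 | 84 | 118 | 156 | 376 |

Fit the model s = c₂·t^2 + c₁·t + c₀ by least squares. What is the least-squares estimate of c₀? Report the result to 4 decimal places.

c₀ = -3.3383

Compute the Gram sums: Σt^2·t^2 = 19219, Σt^2·t = 2079, Σt^2 = 247, Σt·t = 247, Σt = 33, Σ1 = 5.
Right-hand side: Σt^2·s = 60336, Σt·s = 6568, Σs = 787.
Normal equations: [[19219, 2079, 247]; [2079, 247, 33]; [247, 33, 5]]·[c₂, c₁, c₀]ᵀ = [60336, 6568, 787]ᵀ.
Inverting the 3×3 Gram matrix, [c₂, c₁, c₀]ᵀ = [25045/8702, 24473/8702, -14525/4351]ᵀ.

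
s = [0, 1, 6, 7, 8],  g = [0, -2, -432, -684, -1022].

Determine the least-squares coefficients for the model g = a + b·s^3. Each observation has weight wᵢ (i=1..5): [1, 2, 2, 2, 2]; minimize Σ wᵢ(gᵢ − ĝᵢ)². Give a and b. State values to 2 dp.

Normal-equation sums: Σwᵢ·1 = 9, Σwᵢ·s^3 = 2144, Σwᵢ·s^3·s^3 = 852900.
And Σwᵢ·g = -4280, Σwᵢ·s^3·g = -1702380.
AᵀWA·[a, b]ᵀ = AᵀWg becomes [[9, 2144]; [2144, 852900]]·[a, b]ᵀ = [-4280, -1702380]ᵀ.
Δ = 9·852900 − 2144² = 3079364.
a = ((-4280)·852900 − 2144·(-1702380))/3079364 = -127320/769841; b = (9·(-1702380) − 2144·(-4280))/3079364 = -1536275/769841.

a = -0.17, b = -2.00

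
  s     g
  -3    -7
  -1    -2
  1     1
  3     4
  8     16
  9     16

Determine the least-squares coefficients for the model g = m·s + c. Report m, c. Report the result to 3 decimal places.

m = 1.957, c = -0.879

Forming AᵀA = [[165, 17]; [17, 6]] and Aᵀg = [308, 28]ᵀ gives AᵀA·[m, c]ᵀ = Aᵀg.
Eliminating c: 6·(row 1) − 17·(row 2) gives 701·m = 6·308 − 17·28 = 1372, so m = 1372/701.
Then c = (28 − 17·(1372/701))/6 = -616/701.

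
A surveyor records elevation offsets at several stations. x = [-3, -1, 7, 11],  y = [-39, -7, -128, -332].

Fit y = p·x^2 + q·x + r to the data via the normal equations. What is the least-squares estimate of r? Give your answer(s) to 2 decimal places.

r = -1.69

MᵀM·[p, q, r]ᵀ = Mᵀy reads: 17124·p + 1646·q + 180·r = -46802;  1646·p + 180·q + 14·r = -4424;  180·p + 14·q + 4·r = -506.
Row-reducing yields p = -56593/18736, q = 7435/2342, r = -31599/18736.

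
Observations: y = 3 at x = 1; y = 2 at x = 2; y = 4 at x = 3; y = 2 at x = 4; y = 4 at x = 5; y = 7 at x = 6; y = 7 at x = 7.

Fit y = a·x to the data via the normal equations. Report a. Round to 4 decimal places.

With design matrix A, AᵀA = [[140]] and Aᵀy = [138]ᵀ.
a = 138/140 = 0.985714.

a = 0.9857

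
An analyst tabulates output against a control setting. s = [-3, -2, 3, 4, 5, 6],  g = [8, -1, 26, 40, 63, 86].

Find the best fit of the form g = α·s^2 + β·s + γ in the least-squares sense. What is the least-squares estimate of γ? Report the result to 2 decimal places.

Forming XᵀX = [[2355, 397, 99]; [397, 99, 13]; [99, 13, 6]] and Xᵀg = [5613, 1047, 222]ᵀ gives XᵀX·[α, β, γ]ᵀ = Xᵀg.
Solving the 3×3 system (Gaussian elimination) gives α = 3483/1780, β = 26247/8900, γ = -3729/2225.

γ = -1.68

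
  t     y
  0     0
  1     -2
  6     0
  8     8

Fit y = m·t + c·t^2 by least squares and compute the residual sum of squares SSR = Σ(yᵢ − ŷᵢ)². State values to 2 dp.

The normal system XᵀX·[m, c]ᵀ = Xᵀy is [[101, 729]; [729, 5393]]·[m, c]ᵀ = [62, 510]ᵀ.
Eliminating c: 5393·(row 1) − 729·(row 2) gives 13252·m = 5393·62 − 729·510 = -37424, so m = -9356/3313.
Then c = (510 − 729·(-9356/3313))/5393 = 1578/3313.
Residuals: 0, 1152/3313, -672/3313, 360/3313; SSR = 576/3313.

SSR = 0.17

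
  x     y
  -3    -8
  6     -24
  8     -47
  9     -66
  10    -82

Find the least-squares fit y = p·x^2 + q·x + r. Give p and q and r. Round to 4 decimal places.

Normal-equation sums: Σx^2·x^2 = 22034, Σx^2·x = 2430, Σx^2 = 290, Σx·x = 290, Σx = 30, Σ1 = 5.
And Σx^2·y = -17490, Σx·y = -1910, Σy = -227.
Normal equations: [[22034, 2430, 290]; [2430, 290, 30]; [290, 30, 5]]·[p, q, r]ᵀ = [-17490, -1910, -227]ᵀ.
Solving the 3×3 system (Gaussian elimination) gives p = -1219/1218, q = 2631/2030, r = 2119/435.

p = -1.0008, q = 1.2961, r = 4.8713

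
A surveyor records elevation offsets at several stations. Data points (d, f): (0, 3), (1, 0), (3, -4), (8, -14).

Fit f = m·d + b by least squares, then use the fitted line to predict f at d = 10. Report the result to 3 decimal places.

Entries of MᵀM: Σd·d = 74, Σd = 12, Σ1 = 4.
Right-hand side: Σd·f = -124, Σf = -15.
det = 74·4 − 12² = 152.
m = ((-124)·4 − 12·(-15))/152 = -79/38; b = (74·(-15) − 12·(-124))/152 = 189/76.
At d = 10: f̂ = (-79/38)·(10) + (189/76)·(1) = -1391/76.

f̂ = -18.303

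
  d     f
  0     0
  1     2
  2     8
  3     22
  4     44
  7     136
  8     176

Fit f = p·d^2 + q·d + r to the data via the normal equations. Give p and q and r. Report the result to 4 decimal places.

Entries of MᵀM: Σd^2·d^2 = 6851, Σd^2·d = 955, Σd^2 = 143, Σd·d = 143, Σd = 25, Σ1 = 7.
Right-hand side: Σd^2·f = 18864, Σd·f = 2620, Σf = 388.
Normal equations: [[6851, 955, 143]; [955, 143, 25]; [143, 25, 7]]·[p, q, r]ᵀ = [18864, 2620, 388]ᵀ.
Row-reducing yields p = 9784/3423, q = -2270/3423, r = -678/1141.

p = 2.8583, q = -0.6632, r = -0.5942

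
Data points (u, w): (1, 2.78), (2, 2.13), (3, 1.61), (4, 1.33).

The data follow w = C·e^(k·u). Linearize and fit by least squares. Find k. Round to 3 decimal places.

Let Y = ln w. Fitting Y = k·u + ln C by least squares:
Over the data: Σu = 10.0000, Σ(u)² = 30.0000, Σln w = 2.5400, Σu·ln w = 5.1041.
Normal system: [[30.0000, 10.0000]; [10.0000, 4]]·[k, ln C]ᵀ = [5.1041, 2.5400]ᵀ.
Slope k = (n·Σu·ln w − Σu·Σln w)/(n·Σ(u)² − (Σu)²) = (4·5.1041 − 10.0000·2.5400)/20.0000 = -0.24917; ln C = (Σln w − k·Σu)/n = 1.25792.

k = -0.249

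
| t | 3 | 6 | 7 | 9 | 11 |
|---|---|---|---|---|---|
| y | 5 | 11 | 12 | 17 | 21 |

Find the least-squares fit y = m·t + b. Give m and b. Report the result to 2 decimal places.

Sums needed: Σt·t = 296, Σt = 36, Σ1 = 5.
Moment sums: Σt·y = 549, Σy = 66.
MᵀM·[m, b]ᵀ = Mᵀy becomes [[296, 36]; [36, 5]]·[m, b]ᵀ = [549, 66]ᵀ.
Δ = 296·5 − 36² = 184.
m = (549·5 − 36·66)/184 = 369/184; b = (296·66 − 36·549)/184 = -57/46.

m = 2.01, b = -1.24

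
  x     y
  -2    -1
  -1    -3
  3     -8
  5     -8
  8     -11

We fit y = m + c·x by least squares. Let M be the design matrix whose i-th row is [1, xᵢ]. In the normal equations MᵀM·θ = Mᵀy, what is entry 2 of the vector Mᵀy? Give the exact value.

Entry 2 ↔ basis x, so (Mᵀy)_{2} = Σᵢ (x)·yᵢ = (-2)·(-1) + (-1)·(-3) + (3)·(-8) + (5)·(-8) + (8)·(-11) = -147.

-147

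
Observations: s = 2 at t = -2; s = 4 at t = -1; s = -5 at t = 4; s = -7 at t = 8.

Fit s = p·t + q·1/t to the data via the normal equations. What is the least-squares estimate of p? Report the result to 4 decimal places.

p = -0.8573

With design matrix M, MᵀM = [[85, 4]; [4, 85/64]] and Mᵀs = [-84, -57/8]ᵀ.
Δ = 85·(85/64) − 4² = 6201/64.
p = ((-84)·(85/64) − 4·(-57/8))/(6201/64) = -1772/2067; q = (85·(-57/8) − 4·(-84))/(6201/64) = -5752/2067.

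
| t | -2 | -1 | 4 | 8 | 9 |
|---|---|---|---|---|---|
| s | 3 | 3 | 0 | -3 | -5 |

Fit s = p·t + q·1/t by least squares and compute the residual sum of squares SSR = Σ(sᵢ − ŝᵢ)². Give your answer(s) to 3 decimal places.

SSR = 7.371

Normal-equation sums: Σt·t = 166, Σt·1/t = 5, Σ1/t·1/t = 6949/5184.
Moment sums: Σt·s = -78, Σ1/t·s = -391/72.
Δ = 166·(6949/5184) − 5² = 511967/2592.
p = ((-78)·(6949/5184) − 5·(-391/72))/(511967/2592) = -200631/511967; q = (166·(-391/72) − 5·(-78))/(511967/2592) = -1325736/511967.
Residuals: 471771/511967, 9534/511967, 1133958/511967, 234864/511967, -606852/511967; SSR = 3773583/511967.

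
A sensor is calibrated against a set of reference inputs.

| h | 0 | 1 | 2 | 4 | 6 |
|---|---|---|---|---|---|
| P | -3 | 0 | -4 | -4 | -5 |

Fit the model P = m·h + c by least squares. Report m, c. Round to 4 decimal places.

m = -0.5345, c = -1.8103

The normal equations are: 57·m + 13·c = -54;  13·m + 5·c = -16.
(Σh·h = 57, Σh = 13, Σ1 = 5, Σh·P = -54, ΣP = -16.)
det = 57·5 − 13² = 116.
m = ((-54)·5 − 13·(-16))/116 = -31/58; c = (57·(-16) − 13·(-54))/116 = -105/58.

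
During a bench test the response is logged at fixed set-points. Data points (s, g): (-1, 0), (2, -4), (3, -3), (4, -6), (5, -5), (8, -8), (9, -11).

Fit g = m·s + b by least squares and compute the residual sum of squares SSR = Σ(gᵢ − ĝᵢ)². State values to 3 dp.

The normal system AᵀA·[m, b]ᵀ = Aᵀg is [[200, 30]; [30, 7]]·[m, b]ᵀ = [-229, -37]ᵀ.
Eliminating b: 7·(row 1) − 30·(row 2) gives 500·m = 7·(-229) − 30·(-37) = -493, so m = -493/500.
Then b = ((-37) − 30·(-493/500))/7 = -53/50.
Residuals: 37/500, -121/125, 509/500, -249/250, 99/100, 237/250, -533/500; SSR = 2993/500.

SSR = 5.986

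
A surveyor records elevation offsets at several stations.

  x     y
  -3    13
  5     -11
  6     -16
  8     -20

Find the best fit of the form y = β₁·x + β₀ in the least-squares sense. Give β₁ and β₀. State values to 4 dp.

β₁ = -3.0571, β₀ = 3.7286

From the data, Σx·x = 134, Σx = 16, Σ1 = 4.
For Aᵀy: Σx·y = -350, Σy = -34.
AᵀA·[β₁, β₀]ᵀ = Aᵀy becomes [[134, 16]; [16, 4]]·[β₁, β₀]ᵀ = [-350, -34]ᵀ.
det = 134·4 − 16² = 280.
β₁ = ((-350)·4 − 16·(-34))/280 = -107/35; β₀ = (134·(-34) − 16·(-350))/280 = 261/70.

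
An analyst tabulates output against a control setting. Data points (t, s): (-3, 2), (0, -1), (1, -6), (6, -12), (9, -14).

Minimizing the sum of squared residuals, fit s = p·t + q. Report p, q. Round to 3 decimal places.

p = -1.388, q = -2.590

Entries of XᵀX: Σt·t = 127, Σt = 13, Σ1 = 5.
And Σt·s = -210, Σs = -31.
Normal equations: [[127, 13]; [13, 5]]·[p, q]ᵀ = [-210, -31]ᵀ.
Eliminating q: 5·(row 1) − 13·(row 2) gives 466·p = 5·(-210) − 13·(-31) = -647, so p = -647/466.
Then q = ((-31) − 13·(-647/466))/5 = -1207/466.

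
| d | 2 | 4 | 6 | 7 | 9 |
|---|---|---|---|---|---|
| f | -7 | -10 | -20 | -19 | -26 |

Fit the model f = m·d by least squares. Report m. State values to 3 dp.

The normal system XᵀX·[m]ᵀ = Xᵀf is [[186]]·[m]ᵀ = [-541]ᵀ.
m = (-541)/186 = -2.9086.

m = -2.909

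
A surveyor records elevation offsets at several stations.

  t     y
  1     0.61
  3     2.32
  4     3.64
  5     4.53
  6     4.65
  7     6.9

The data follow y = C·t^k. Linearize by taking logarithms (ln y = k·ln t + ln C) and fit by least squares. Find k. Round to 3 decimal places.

k = 1.212

Taking logs, ln y = k·ln t + ln C, so regress ln y on ln t.
Σln t = 7.8320, Σ(ln t)² = 12.7160, Σln y = 6.6184, Σln t·ln y = 11.6593.
Equations: 12.7160·k + 7.8320·ln C = 11.6593;  7.8320·k + 6·ln C = 6.6184.
Solving (det = 14.9557): k = 1.21163, ln C = -0.47852.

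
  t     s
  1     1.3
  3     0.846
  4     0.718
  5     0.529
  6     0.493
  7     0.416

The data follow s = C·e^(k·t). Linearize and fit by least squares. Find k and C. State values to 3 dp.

With ln sᵢ as the transformed response and tᵢ as the regressor:
Sums: Σt = 26.0000, Σ(t)² = 136.0000, Σln s = -2.4572, Σt·ln s = -15.1313.
Normal system: [[136.0000, 26.0000]; [26.0000, 6]]·[k, ln C]ᵀ = [-15.1313, -2.4572]ᵀ.
Δ = 136.0000·6 − (26.0000)² = 140.0000; k = (-15.1313·6 − 26.0000·-2.4572)/140.0000 = -0.19214, ln C = (136.0000·-2.4572 − 26.0000·-15.1313)/140.0000 = 0.42306, so C = exp(0.42306) = 1.52663.

k = -0.192, C = 1.527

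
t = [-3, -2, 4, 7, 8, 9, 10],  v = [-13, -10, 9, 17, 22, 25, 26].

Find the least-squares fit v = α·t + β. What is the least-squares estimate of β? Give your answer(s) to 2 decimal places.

β = -3.69

Entries of AᵀA: Σt·t = 323, Σt = 33, Σ1 = 7.
And Σt·v = 875, Σv = 76.
So AᵀA·[α, β]ᵀ = Aᵀv: [[323, 33]; [33, 7]]·[α, β]ᵀ = [875, 76]ᵀ.
Eliminating β: 7·(row 1) − 33·(row 2) gives 1172·α = 7·875 − 33·76 = 3617, so α = 3617/1172.
Then β = (76 − 33·(3617/1172))/7 = -4327/1172.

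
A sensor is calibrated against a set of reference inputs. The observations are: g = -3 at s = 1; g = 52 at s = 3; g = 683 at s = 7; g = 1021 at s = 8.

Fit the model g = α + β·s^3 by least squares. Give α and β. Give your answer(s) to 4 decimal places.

α = -3.5423, β = 2.0013

Sums needed: Σ1 = 4, Σs^3 = 883, Σs^3·s^3 = 380523.
And Σg = 1753, Σs^3·g = 758422.
So AᵀA·[α, β]ᵀ = Aᵀg: [[4, 883]; [883, 380523]]·[α, β]ᵀ = [1753, 758422]ᵀ.
Δ = 4·380523 − 883² = 742403.
α = (1753·380523 − 883·758422)/742403 = -2629807/742403; β = (4·758422 − 883·1753)/742403 = 1485789/742403.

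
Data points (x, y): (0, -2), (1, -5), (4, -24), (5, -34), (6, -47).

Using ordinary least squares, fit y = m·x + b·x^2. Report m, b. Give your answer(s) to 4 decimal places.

With design matrix A, AᵀA = [[78, 406]; [406, 2178]] and Aᵀy = [-553, -2931]ᵀ.
Eliminating b: 2178·(row 1) − 406·(row 2) gives 5048·m = 2178·(-553) − 406·(-2931) = -14448, so m = -1806/631.
Then b = ((-2931) − 406·(-1806/631))/2178 = -1025/1262.

m = -2.8621, b = -0.8122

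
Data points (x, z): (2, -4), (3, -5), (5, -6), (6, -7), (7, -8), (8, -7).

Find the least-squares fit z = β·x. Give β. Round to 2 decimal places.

β = -1.11

Normal-equation sums: Σx·x = 187.
Moment sums: Σx·z = -207.
AᵀA·[β]ᵀ = Aᵀz becomes [[187]]·[β]ᵀ = [-207]ᵀ.
Hence β = -207 / 187 ≈ -1.10695.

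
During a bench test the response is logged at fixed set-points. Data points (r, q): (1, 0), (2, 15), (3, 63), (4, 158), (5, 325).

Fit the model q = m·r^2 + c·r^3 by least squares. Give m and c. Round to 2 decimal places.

Sums needed: Σr^2·r^2 = 979, Σr^2·r^3 = 4425, Σr^3·r^3 = 20515.
And Σr^2·q = 11280, Σr^3·q = 52558.
Δ = 979·20515 − 4425² = 503560.
m = (11280·20515 − 4425·52558)/503560 = -115995/50356; c = (979·52558 − 4425·11280)/503560 = 770141/251780.

m = -2.30, c = 3.06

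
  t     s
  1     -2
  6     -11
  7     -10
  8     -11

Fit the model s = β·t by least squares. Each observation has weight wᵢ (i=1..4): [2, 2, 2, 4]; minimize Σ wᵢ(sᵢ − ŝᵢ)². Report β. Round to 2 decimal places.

β = -1.47

MᵀWM·[β]ᵀ = MᵀWs reads: 428·β = -628.
(Σwᵢ·t·t = 428, Σwᵢ·t·s = -628.)
β = (-628)/428 = -1.46729.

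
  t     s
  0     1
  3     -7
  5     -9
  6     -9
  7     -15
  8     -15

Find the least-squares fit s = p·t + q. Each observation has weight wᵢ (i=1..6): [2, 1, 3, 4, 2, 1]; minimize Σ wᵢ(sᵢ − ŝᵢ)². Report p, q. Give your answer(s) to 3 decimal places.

p = -1.945, q = 0.881

Sums needed: Σwᵢ·t·t = 390, Σwᵢ·t = 64, Σwᵢ·1 = 13.
Moment sums: Σwᵢ·t·s = -702, Σwᵢ·s = -113.
So MᵀWM·[p, q]ᵀ = MᵀWs: [[390, 64]; [64, 13]]·[p, q]ᵀ = [-702, -113]ᵀ.
Δ = 390·13 − 64² = 974.
p = ((-702)·13 − 64·(-113))/974 = -947/487; q = (390·(-113) − 64·(-702))/974 = 429/487.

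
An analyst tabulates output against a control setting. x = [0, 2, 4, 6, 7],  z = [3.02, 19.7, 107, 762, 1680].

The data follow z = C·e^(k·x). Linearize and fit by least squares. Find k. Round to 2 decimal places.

k = 0.91

With ln zᵢ as the transformed response and xᵢ as the regressor:
Over the data: Σx = 19.0000, Σ(x)² = 105.0000, Σln z = 22.8212, Σx·ln z = 116.4541.
Normal system: [[105.0000, 19.0000]; [19.0000, 5]]·[k, ln C]ᵀ = [116.4541, 22.8212]ᵀ.
Solving (det = 164.0000): k = 0.90651, ln C = 1.11950.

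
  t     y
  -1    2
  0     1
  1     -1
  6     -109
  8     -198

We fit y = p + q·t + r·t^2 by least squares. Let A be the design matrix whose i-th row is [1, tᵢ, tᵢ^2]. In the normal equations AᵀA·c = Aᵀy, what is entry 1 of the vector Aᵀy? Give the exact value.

Entry 1 ↔ basis 1, so (Aᵀy)_{1} = Σᵢ yᵢ = (1)·(2) + (1)·(1) + (1)·(-1) + (1)·(-109) + (1)·(-198) = -305.

-305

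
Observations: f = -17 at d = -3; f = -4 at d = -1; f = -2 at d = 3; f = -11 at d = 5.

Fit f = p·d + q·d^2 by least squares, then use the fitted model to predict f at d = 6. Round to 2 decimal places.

The normal system MᵀM·[p, q]ᵀ = Mᵀf is [[44, 124]; [124, 788]]·[p, q]ᵀ = [-6, -450]ᵀ.
Determinant 44·788 − 124² = 19296.
p = ((-6)·788 − 124·(-450))/19296 = 532/201; q = (44·(-450) − 124·(-6))/19296 = -397/402.
At d = 6: f̂ = (532/201)·(6) + (-397/402)·(36) = -1318/67.

f̂ = -19.67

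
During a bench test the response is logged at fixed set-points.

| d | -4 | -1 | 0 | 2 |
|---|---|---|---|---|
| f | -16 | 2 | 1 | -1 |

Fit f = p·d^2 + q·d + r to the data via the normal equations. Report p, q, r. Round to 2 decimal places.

p = -1.05, q = 0.33, r = 2.26

With design matrix X, XᵀX = [[273, -57, 21]; [-57, 21, -3]; [21, -3, 4]] and Xᵀf = [-258, 60, -14]ᵀ.
Row-reducing yields p = -21/20, q = 33/100, r = 113/50.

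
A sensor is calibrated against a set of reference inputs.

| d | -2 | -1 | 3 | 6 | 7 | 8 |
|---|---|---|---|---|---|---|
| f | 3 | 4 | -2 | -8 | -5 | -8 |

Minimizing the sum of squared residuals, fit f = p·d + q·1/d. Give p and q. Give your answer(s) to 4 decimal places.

p = -0.9017, q = -2.6695

AᵀA·[p, q]ᵀ = Aᵀf reads: 163·p + 6·q = -163;  6·p + (40217/28224)·q = -129/14.
(Σd·d = 163, Σd·1/d = 6, Σ1/d·1/d = 40217/28224, Σd·f = -163, Σ1/d·f = -129/14.)
Determinant 163·(40217/28224) − 6² = 5539307/28224.
p = ((-163)·(40217/28224) − 6·(-129/14))/(5539307/28224) = -4994987/5539307; q = (163·(-129/14) − 6·(-163))/(5539307/28224) = -14787360/5539307.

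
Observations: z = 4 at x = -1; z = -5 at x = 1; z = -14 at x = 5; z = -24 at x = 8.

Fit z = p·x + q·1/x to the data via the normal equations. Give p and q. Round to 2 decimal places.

p = -2.91, q = -1.54

Entries of MᵀM: Σx·x = 91, Σx·1/x = 4, Σ1/x·1/x = 3289/1600.
Moment sums: Σx·z = -271, Σ1/x·z = -74/5.
So MᵀM·[p, q]ᵀ = Mᵀz: [[91, 4]; [4, 3289/1600]]·[p, q]ᵀ = [-271, -74/5]ᵀ.
Determinant 91·(3289/1600) − 4² = 273699/1600.
p = ((-271)·(3289/1600) − 4·(-74/5))/(273699/1600) = -88511/30411; q = (91·(-74/5) − 4·(-271))/(273699/1600) = -46720/30411.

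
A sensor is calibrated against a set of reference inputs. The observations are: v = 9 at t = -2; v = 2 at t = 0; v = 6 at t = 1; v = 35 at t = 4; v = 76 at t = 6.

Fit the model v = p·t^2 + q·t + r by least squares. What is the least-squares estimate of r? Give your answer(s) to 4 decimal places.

r = 2.4796

Sums needed: Σt^2·t^2 = 1569, Σt^2·t = 273, Σt^2 = 57, Σt·t = 57, Σt = 9, Σ1 = 5.
And Σt^2·v = 3338, Σt·v = 584, Σv = 128.
So AᵀA·[p, q, r]ᵀ = Aᵀv: [[1569, 273, 57]; [273, 57, 9]; [57, 9, 5]]·[p, q, r]ᵀ = [3338, 584, 128]ᵀ.
Solving the 3×3 system (Gaussian elimination) gives p = 1139/588, q = 113/196, r = 243/98.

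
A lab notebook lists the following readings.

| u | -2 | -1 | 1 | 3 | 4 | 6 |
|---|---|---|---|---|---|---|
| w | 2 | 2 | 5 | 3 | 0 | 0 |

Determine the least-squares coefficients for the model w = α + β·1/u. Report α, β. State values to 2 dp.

The normal equations are: 6·α + (1/4)·β = 12;  (1/4)·α + (353/144)·β = 3.
Eliminating β: (353/144)·(row 1) − (1/4)·(row 2) gives (703/48)·α = (353/144)·12 − (1/4)·3 = 86/3, so α = 1376/703.
Then β = (3 − (1/4)·(1376/703))/(353/144) = 720/703.

α = 1.96, β = 1.02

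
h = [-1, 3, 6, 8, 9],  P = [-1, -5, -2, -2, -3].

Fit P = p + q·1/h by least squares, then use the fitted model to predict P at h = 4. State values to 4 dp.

P̂ = -3.1960

The normal equations are: 5·p + (-19/72)·q = -13;  (-19/72)·p + (6049/5184)·q = -19/12.
Δ = 5·(6049/5184) − (-19/72)² = 7471/1296.
p = ((-13)·(6049/5184) − (-19/72)·(-19/12))/(7471/1296) = -80803/29884; q = (5·(-19/12) − (-19/72)·(-13))/(7471/1296) = -14706/7471.
At h = 4: P̂ = (-80803/29884)·(1) + (-14706/7471)·(1/4) = -95509/29884.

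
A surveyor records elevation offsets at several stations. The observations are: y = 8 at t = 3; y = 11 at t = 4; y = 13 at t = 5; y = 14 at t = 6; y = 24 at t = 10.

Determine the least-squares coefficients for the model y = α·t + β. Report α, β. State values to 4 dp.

Forming AᵀA = [[186, 28]; [28, 5]] and Aᵀy = [457, 70]ᵀ gives AᵀA·[α, β]ᵀ = Aᵀy.
det = 186·5 − 28² = 146.
α = (457·5 − 28·70)/146 = 325/146; β = (186·70 − 28·457)/146 = 112/73.

α = 2.2260, β = 1.5342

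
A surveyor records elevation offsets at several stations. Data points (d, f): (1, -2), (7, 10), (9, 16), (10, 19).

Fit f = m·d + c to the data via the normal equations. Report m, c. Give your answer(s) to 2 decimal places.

AᵀA·[m, c]ᵀ = Aᵀf reads: 231·m + 27·c = 402;  27·m + 4·c = 43.
(Σd·d = 231, Σd = 27, Σ1 = 4, Σd·f = 402, Σf = 43.)
Determinant 231·4 − 27² = 195.
m = (402·4 − 27·43)/195 = 149/65; c = (231·43 − 27·402)/195 = -307/65.

m = 2.29, c = -4.72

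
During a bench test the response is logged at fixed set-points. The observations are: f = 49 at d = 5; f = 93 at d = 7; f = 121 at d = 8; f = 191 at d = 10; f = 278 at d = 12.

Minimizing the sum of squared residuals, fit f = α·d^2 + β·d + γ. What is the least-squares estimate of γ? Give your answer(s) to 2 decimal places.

γ = 15.31

Setting ∂/∂α … = 0 gives: 37858·α + 3708·β + 382·γ = 72658;  3708·α + 382·β + 42·γ = 7110;  382·α + 42·β + 5·γ = 732.
(Σd^2·d^2 = 37858, Σd^2·d = 3708, Σd^2 = 382, Σd·d = 382, Σd = 42, Σ1 = 5, Σd^2·f = 72658, Σd·f = 7110, Σf = 732.)
Solving the 3×3 system (Gaussian elimination) gives α = 10973/5071, β = -20667/5071, γ = 7060/461.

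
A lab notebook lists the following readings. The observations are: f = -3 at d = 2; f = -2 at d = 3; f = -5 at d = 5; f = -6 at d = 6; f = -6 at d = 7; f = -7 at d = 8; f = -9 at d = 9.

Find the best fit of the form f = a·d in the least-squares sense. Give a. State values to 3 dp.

Setting ∂/∂a … = 0 gives: 268·a = -252.
a = (-252)/268 = -0.940299.

a = -0.940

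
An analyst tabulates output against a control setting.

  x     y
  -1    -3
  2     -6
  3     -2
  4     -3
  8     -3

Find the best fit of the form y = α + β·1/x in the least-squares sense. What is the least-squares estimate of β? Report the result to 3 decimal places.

Setting ∂/∂α … = 0 gives: 5·α + (5/24)·β = -17;  (5/24)·α + (829/576)·β = -43/24.
Δ = 5·(829/576) − (5/24)² = 515/72.
α = ((-17)·(829/576) − (5/24)·(-43/24))/(515/72) = -6939/2060; β = (5·(-43/24) − (5/24)·(-17))/(515/72) = -78/103.

β = -0.757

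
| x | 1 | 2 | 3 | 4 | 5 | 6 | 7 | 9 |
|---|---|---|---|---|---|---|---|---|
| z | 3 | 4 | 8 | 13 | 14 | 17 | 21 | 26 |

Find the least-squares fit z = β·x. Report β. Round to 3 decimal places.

The normal equations are: 221·β = 640.
(Σx·x = 221, Σx·z = 640.)
β = 640/221 = 2.89593.

β = 2.896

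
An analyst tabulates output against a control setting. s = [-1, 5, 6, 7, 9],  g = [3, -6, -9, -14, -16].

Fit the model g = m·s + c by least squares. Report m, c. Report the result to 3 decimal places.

m = -1.947, c = 1.725

Normal-equation sums: Σs·s = 192, Σs = 26, Σ1 = 5.
Moment sums: Σs·g = -329, Σg = -42.
det = 192·5 − 26² = 284.
m = ((-329)·5 − 26·(-42))/284 = -553/284; c = (192·(-42) − 26·(-329))/284 = 245/142.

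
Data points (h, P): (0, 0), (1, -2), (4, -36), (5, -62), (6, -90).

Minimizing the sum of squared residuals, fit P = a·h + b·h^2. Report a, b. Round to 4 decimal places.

a = 2.0048, b = -2.8384

With design matrix A, AᵀA = [[78, 406]; [406, 2178]] and AᵀP = [-996, -5368]ᵀ.
Eliminating b: 2178·(row 1) − 406·(row 2) gives 5048·a = 2178·(-996) − 406·(-5368) = 10120, so a = 1265/631.
Then b = ((-5368) − 406·(1265/631))/2178 = -1791/631.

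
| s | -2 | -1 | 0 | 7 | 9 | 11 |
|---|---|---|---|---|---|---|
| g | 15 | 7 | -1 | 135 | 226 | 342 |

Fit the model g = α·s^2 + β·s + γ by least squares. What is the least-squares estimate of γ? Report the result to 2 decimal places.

With design matrix A, AᵀA = [[23620, 2394, 256]; [2394, 256, 24]; [256, 24, 6]] and Aᵀg = [66370, 6704, 724]ᵀ.
Inverting the 3×3 Gram matrix, [α, β, γ]ᵀ = [68960/23201, -191431/116005, 52194/116005]ᵀ.

γ = 0.45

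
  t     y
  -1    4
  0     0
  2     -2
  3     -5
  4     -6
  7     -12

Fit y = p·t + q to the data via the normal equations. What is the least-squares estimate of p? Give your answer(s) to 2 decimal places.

Forming XᵀX = [[79, 15]; [15, 6]] and Xᵀy = [-131, -21]ᵀ gives XᵀX·[p, q]ᵀ = Xᵀy.
Determinant 79·6 − 15² = 249.
p = ((-131)·6 − 15·(-21))/249 = -157/83; q = (79·(-21) − 15·(-131))/249 = 102/83.

p = -1.89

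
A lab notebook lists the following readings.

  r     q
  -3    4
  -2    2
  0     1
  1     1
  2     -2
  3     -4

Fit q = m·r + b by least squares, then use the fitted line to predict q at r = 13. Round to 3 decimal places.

The normal system XᵀX·[m, b]ᵀ = Xᵀq is [[27, 1]; [1, 6]]·[m, b]ᵀ = [-31, 2]ᵀ.
Determinant 27·6 − 1² = 161.
m = ((-31)·6 − 1·2)/161 = -188/161; b = (27·2 − 1·(-31))/161 = 85/161.
At r = 13: q̂ = (-188/161)·(13) + (85/161)·(1) = -337/23.

q̂ = -14.652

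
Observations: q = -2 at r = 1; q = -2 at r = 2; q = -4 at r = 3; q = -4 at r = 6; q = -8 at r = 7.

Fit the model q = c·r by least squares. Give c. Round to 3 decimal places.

MᵀM·[c]ᵀ = Mᵀq reads: 99·c = -98.
Hence c = -98 / 99 ≈ -0.989899.

c = -0.990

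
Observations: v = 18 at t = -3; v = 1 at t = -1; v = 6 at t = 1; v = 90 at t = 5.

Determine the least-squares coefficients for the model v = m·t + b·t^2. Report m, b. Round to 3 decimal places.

m = 2.949, b = 3.008

With design matrix M, MᵀM = [[36, 98]; [98, 708]] and Mᵀv = [401, 2419]ᵀ.
Determinant 36·708 − 98² = 15884.
m = (401·708 − 98·2419)/15884 = 23423/7942; b = (36·2419 − 98·401)/15884 = 23893/7942.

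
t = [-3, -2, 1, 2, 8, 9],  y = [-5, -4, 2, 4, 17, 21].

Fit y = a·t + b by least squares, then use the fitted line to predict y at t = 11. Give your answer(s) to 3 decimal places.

XᵀX·[a, b]ᵀ = Xᵀy reads: 163·a + 15·b = 358;  15·a + 6·b = 35.
Eliminating b: 6·(row 1) − 15·(row 2) gives 753·a = 6·358 − 15·35 = 1623, so a = 541/251.
Then b = (35 − 15·(541/251))/6 = 335/753.
At t = 11: ŷ = (541/251)·(11) + (335/753)·(1) = 18188/753.

ŷ = 24.154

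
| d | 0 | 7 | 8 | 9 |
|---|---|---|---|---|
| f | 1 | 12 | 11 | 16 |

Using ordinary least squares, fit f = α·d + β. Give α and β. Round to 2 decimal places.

Sums needed: Σd·d = 194, Σd = 24, Σ1 = 4.
And Σd·f = 316, Σf = 40.
Normal equations: [[194, 24]; [24, 4]]·[α, β]ᵀ = [316, 40]ᵀ.
det = 194·4 − 24² = 200.
α = (316·4 − 24·40)/200 = 38/25; β = (194·40 − 24·316)/200 = 22/25.

α = 1.52, β = 0.88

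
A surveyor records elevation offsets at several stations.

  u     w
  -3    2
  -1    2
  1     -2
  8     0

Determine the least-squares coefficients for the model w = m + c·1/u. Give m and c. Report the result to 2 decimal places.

m = 0.39, c = -2.16

From the data, Σ1 = 4, Σ1/u = -5/24, Σ1/u·1/u = 1225/576.
Moment sums: Σw = 2, Σ1/u·w = -14/3.
So MᵀM·[m, c]ᵀ = Mᵀw: [[4, -5/24]; [-5/24, 1225/576]]·[m, c]ᵀ = [2, -14/3]ᵀ.
Eliminating c: (1225/576)·(row 1) − (-5/24)·(row 2) gives (1625/192)·m = (1225/576)·2 − (-5/24)·(-14/3) = 105/32, so m = 126/325.
Then c = ((-14/3) − (-5/24)·(126/325))/(1225/576) = -3504/1625.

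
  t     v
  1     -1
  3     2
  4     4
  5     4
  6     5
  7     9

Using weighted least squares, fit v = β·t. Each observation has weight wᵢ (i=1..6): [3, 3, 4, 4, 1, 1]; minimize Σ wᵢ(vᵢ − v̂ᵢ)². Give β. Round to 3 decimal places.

Sums needed: Σwᵢ·t·t = 279.
And Σwᵢ·t·v = 252.
Normal equations: [[279]]·[β]ᵀ = [252]ᵀ.
β = 252/279 = 0.903226.

β = 0.903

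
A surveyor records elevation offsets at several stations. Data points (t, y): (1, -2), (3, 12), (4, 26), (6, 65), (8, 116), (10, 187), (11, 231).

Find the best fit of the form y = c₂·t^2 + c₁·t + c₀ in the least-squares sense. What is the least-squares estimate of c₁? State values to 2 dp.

Compute the Gram sums: Σt^2·t^2 = 30371, Σt^2·t = 3151, Σt^2 = 347, Σt·t = 347, Σt = 43, Σ1 = 7.
And Σt^2·y = 56937, Σt·y = 5867, Σy = 635.
MᵀM·[c₂, c₁, c₀]ᵀ = Mᵀy becomes [[30371, 3151, 347]; [3151, 347, 43]; [347, 43, 7]]·[c₂, c₁, c₀]ᵀ = [56937, 5867, 635]ᵀ.
Inverting the 3×3 Gram matrix, [c₂, c₁, c₀]ᵀ = [8351/4134, -2321/2067, -3481/1378]ᵀ.

c₁ = -1.12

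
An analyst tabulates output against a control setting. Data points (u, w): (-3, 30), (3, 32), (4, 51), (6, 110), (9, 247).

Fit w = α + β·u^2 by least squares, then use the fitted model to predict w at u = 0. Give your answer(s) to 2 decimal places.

ŵ = 3.38

Compute the Gram sums: Σ1 = 5, Σu^2 = 151, Σu^2·u^2 = 8275.
And Σw = 470, Σu^2·w = 25341.
So AᵀA·[α, β]ᵀ = Aᵀw: [[5, 151]; [151, 8275]]·[α, β]ᵀ = [470, 25341]ᵀ.
Determinant 5·8275 − 151² = 18574.
α = (470·8275 − 151·25341)/18574 = 62759/18574; β = (5·25341 − 151·470)/18574 = 55735/18574.
At u = 0: ŵ = (62759/18574)·(1) + (55735/18574)·(0) = 62759/18574.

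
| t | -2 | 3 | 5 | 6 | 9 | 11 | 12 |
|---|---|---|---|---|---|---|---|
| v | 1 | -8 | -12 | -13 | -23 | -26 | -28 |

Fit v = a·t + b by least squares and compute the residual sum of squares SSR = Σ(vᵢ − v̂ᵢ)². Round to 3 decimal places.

Normal-equation sums: Σt·t = 420, Σt = 44, Σ1 = 7.
Moment sums: Σt·v = -993, Σv = -109.
Eliminating b: 7·(row 1) − 44·(row 2) gives 1004·a = 7·(-993) − 44·(-109) = -2155, so a = -2155/1004.
Then b = ((-109) − 44·(-2155/1004))/7 = -522/251.
Residuals: -609/502, 521/1004, 815/1004, 983/502, -1609/1004, -311/1004, -41/251; SSR = 8961/1004.

SSR = 8.925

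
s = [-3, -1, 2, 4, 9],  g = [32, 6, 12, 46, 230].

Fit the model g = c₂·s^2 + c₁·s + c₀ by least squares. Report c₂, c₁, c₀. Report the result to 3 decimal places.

Entries of AᵀA: Σs^2·s^2 = 6915, Σs^2·s = 773, Σs^2 = 111, Σs·s = 111, Σs = 11, Σ1 = 5.
Moment sums: Σs^2·g = 19708, Σs·g = 2176, Σg = 326.
So AᵀA·[c₂, c₁, c₀]ᵀ = Aᵀg: [[6915, 773, 111]; [773, 111, 11]; [111, 11, 5]]·[c₂, c₁, c₀]ᵀ = [19708, 2176, 326]ᵀ.
Solving the 3×3 system (Gaussian elimination) gives c₂ = 77763/26675, c₁ = -25433/26675, c₀ = 68824/26675.

c₂ = 2.915, c₁ = -0.953, c₀ = 2.580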